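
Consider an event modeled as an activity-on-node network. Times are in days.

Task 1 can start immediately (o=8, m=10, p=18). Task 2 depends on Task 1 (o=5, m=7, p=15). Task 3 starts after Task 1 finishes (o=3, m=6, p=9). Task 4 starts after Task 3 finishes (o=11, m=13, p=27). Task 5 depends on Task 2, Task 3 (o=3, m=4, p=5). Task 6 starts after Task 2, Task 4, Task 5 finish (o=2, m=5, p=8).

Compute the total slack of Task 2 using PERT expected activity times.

te_Task 1 = (8 + 4·10 + 18)/6 = 66/6 = 11
te_Task 2 = (5 + 4·7 + 15)/6 = 48/6 = 8
te_Task 3 = (3 + 4·6 + 9)/6 = 36/6 = 6
te_Task 4 = (11 + 4·13 + 27)/6 = 90/6 = 15
te_Task 5 = (3 + 4·4 + 5)/6 = 24/6 = 4
te_Task 6 = (2 + 4·5 + 8)/6 = 30/6 = 5

Forward pass:
ES_Task 1 = 0; EF_Task 1 = 11
ES_Task 2 = 11; EF_Task 2 = 11+8 = 19
ES_Task 3 = 11; EF_Task 3 = 11+6 = 17
ES_Task 4 = 17; EF_Task 4 = 17+15 = 32
ES_Task 5 = max(EF_Task 2=19, EF_Task 3=17) = 19; EF_Task 5 = 19+4 = 23
ES_Task 6 = max(EF_Task 2=19, EF_Task 4=32, EF_Task 5=23) = 32; EF_Task 6 = 32+5 = 37
Expected project duration μ = 37 days. Critical path: Task 1 → Task 3 → Task 4 → Task 6.

Backward pass:
LF_Task 6 = 37; LS_Task 6 = 37−5 = 32
LF_Task 5 = LS_Task 6 = 32; LS_Task 5 = 32−4 = 28
LF_Task 4 = LS_Task 6 = 32; LS_Task 4 = 32−15 = 17
LF_Task 3 = min(LS_Task 4=17, LS_Task 5=28) = 17; LS_Task 3 = 17−6 = 11
LF_Task 2 = min(LS_Task 5=28, LS_Task 6=32) = 28; LS_Task 2 = 28−8 = 20
LF_Task 1 = min(LS_Task 2=20, LS_Task 3=11) = 11; LS_Task 1 = 11−11 = 0
Slack_Task 2 = LS_Task 2 − ES_Task 2 = 20 − 11 = 9

9 days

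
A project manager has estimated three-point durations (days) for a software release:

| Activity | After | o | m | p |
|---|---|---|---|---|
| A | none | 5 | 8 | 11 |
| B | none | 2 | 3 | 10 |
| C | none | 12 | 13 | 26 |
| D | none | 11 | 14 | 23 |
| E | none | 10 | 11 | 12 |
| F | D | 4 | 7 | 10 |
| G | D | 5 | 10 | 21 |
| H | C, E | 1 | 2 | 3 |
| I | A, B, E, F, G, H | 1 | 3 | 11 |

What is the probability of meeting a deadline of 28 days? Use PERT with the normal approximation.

0.296

te_A = (5 + 4·8 + 11)/6 = 48/6 = 8; σ²_A = ((11−5)/6)² = 1.000
te_B = (2 + 4·3 + 10)/6 = 24/6 = 4; σ²_B = ((10−2)/6)² = 1.778
te_C = (12 + 4·13 + 26)/6 = 90/6 = 15; σ²_C = ((26−12)/6)² = 5.444
te_D = (11 + 4·14 + 23)/6 = 90/6 = 15; σ²_D = ((23−11)/6)² = 4.000
te_E = (10 + 4·11 + 12)/6 = 66/6 = 11; σ²_E = ((12−10)/6)² = 0.111
te_F = (4 + 4·7 + 10)/6 = 42/6 = 7; σ²_F = ((10−4)/6)² = 1.000
te_G = (5 + 4·10 + 21)/6 = 66/6 = 11; σ²_G = ((21−5)/6)² = 7.111
te_H = (1 + 4·2 + 3)/6 = 12/6 = 2; σ²_H = ((3−1)/6)² = 0.111
te_I = (1 + 4·3 + 11)/6 = 24/6 = 4; σ²_I = ((11−1)/6)² = 2.778

Forward pass:
ES_A = 0; EF_A = 8
ES_B = 0; EF_B = 4
ES_C = 0; EF_C = 15
ES_D = 0; EF_D = 15
ES_E = 0; EF_E = 11
ES_F = 15; EF_F = 15+7 = 22
ES_G = 15; EF_G = 15+11 = 26
ES_H = max(EF_C=15, EF_E=11) = 15; EF_H = 15+2 = 17
ES_I = max(EF_A=8, EF_B=4, EF_E=11, EF_F=22, EF_G=26, EF_H=17) = 26; EF_I = 26+4 = 30
Expected project duration μ = 30 days. Critical path: D → G → I.

Variance along critical path = 4.000 + 7.111 + 2.778 = 13.889; σ = √13.889 = 3.727 days.
Z = (28 − 30) / 3.727 = -0.537
P(T ≤ 28) = Φ(-0.537) ≈ 0.296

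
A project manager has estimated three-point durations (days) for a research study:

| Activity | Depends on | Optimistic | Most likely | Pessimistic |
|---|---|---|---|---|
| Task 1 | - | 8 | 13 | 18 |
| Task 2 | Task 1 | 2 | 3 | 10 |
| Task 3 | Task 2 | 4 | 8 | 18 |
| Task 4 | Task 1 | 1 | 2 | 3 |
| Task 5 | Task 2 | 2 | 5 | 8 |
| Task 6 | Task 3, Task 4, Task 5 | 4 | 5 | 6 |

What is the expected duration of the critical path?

31 days

te_Task 1 = (8 + 4·13 + 18)/6 = 78/6 = 13
te_Task 2 = (2 + 4·3 + 10)/6 = 24/6 = 4
te_Task 3 = (4 + 4·8 + 18)/6 = 54/6 = 9
te_Task 4 = (1 + 4·2 + 3)/6 = 12/6 = 2
te_Task 5 = (2 + 4·5 + 8)/6 = 30/6 = 5
te_Task 6 = (4 + 4·5 + 6)/6 = 30/6 = 5

Forward pass:
ES_Task 1 = 0; EF_Task 1 = 13
ES_Task 2 = 13; EF_Task 2 = 13+4 = 17
ES_Task 3 = 17; EF_Task 3 = 17+9 = 26
ES_Task 4 = 13; EF_Task 4 = 13+2 = 15
ES_Task 5 = 17; EF_Task 5 = 17+5 = 22
ES_Task 6 = max(EF_Task 3=26, EF_Task 4=15, EF_Task 5=22) = 26; EF_Task 6 = 26+5 = 31
Expected project duration μ = 31 days. Critical path: Task 1 → Task 2 → Task 3 → Task 6.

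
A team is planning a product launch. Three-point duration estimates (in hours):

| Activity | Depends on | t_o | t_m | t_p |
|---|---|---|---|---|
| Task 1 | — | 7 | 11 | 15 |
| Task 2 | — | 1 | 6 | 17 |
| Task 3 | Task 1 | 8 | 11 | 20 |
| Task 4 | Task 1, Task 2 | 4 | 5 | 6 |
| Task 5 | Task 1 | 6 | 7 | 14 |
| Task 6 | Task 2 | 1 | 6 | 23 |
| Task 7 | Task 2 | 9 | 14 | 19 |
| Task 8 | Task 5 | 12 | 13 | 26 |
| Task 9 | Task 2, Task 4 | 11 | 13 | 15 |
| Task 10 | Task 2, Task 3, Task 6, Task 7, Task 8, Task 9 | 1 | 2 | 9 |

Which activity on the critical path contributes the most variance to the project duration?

te_Task 1 = (7 + 4·11 + 15)/6 = 66/6 = 11; σ²_Task 1 = ((15−7)/6)² = 1.778
te_Task 2 = (1 + 4·6 + 17)/6 = 42/6 = 7; σ²_Task 2 = ((17−1)/6)² = 7.111
te_Task 3 = (8 + 4·11 + 20)/6 = 72/6 = 12; σ²_Task 3 = ((20−8)/6)² = 4.000
te_Task 4 = (4 + 4·5 + 6)/6 = 30/6 = 5; σ²_Task 4 = ((6−4)/6)² = 0.111
te_Task 5 = (6 + 4·7 + 14)/6 = 48/6 = 8; σ²_Task 5 = ((14−6)/6)² = 1.778
te_Task 6 = (1 + 4·6 + 23)/6 = 48/6 = 8; σ²_Task 6 = ((23−1)/6)² = 13.444
te_Task 7 = (9 + 4·14 + 19)/6 = 84/6 = 14; σ²_Task 7 = ((19−9)/6)² = 2.778
te_Task 8 = (12 + 4·13 + 26)/6 = 90/6 = 15; σ²_Task 8 = ((26−12)/6)² = 5.444
te_Task 9 = (11 + 4·13 + 15)/6 = 78/6 = 13; σ²_Task 9 = ((15−11)/6)² = 0.444
te_Task 10 = (1 + 4·2 + 9)/6 = 18/6 = 3; σ²_Task 10 = ((9−1)/6)² = 1.778

Forward pass:
ES_Task 1 = 0; EF_Task 1 = 11
ES_Task 2 = 0; EF_Task 2 = 7
ES_Task 3 = 11; EF_Task 3 = 11+12 = 23
ES_Task 4 = max(EF_Task 1=11, EF_Task 2=7) = 11; EF_Task 4 = 11+5 = 16
ES_Task 5 = 11; EF_Task 5 = 11+8 = 19
ES_Task 6 = 7; EF_Task 6 = 7+8 = 15
ES_Task 7 = 7; EF_Task 7 = 7+14 = 21
ES_Task 8 = 19; EF_Task 8 = 19+15 = 34
ES_Task 9 = max(EF_Task 2=7, EF_Task 4=16) = 16; EF_Task 9 = 16+13 = 29
ES_Task 10 = max(EF_Task 2=7, EF_Task 3=23, EF_Task 6=15, EF_Task 7=21, EF_Task 8=34, EF_Task 9=29) = 34; EF_Task 10 = 34+3 = 37
Expected project duration μ = 37 hours. Critical path: Task 1 → Task 5 → Task 8 → Task 10.

Variances on critical path: σ²_Task 1=1.778, σ²_Task 5=1.778, σ²_Task 8=5.444, σ²_Task 10=1.778.
Largest is σ²_Task 8 = 5.444.

Task 8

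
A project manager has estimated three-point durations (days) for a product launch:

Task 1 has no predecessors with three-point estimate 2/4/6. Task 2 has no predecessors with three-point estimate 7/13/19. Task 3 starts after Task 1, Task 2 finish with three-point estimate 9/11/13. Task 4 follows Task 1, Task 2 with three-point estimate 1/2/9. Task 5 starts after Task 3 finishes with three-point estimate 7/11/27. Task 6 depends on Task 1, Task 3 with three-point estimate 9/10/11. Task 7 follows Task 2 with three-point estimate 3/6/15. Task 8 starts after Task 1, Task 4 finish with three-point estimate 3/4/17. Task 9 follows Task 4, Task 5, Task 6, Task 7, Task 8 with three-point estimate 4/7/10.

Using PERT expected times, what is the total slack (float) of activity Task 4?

te_Task 1 = (2 + 4·4 + 6)/6 = 24/6 = 4
te_Task 2 = (7 + 4·13 + 19)/6 = 78/6 = 13
te_Task 3 = (9 + 4·11 + 13)/6 = 66/6 = 11
te_Task 4 = (1 + 4·2 + 9)/6 = 18/6 = 3
te_Task 5 = (7 + 4·11 + 27)/6 = 78/6 = 13
te_Task 6 = (9 + 4·10 + 11)/6 = 60/6 = 10
te_Task 7 = (3 + 4·6 + 15)/6 = 42/6 = 7
te_Task 8 = (3 + 4·4 + 17)/6 = 36/6 = 6
te_Task 9 = (4 + 4·7 + 10)/6 = 42/6 = 7

Forward pass:
ES_Task 1 = 0; EF_Task 1 = 4
ES_Task 2 = 0; EF_Task 2 = 13
ES_Task 3 = max(EF_Task 1=4, EF_Task 2=13) = 13; EF_Task 3 = 13+11 = 24
ES_Task 4 = max(EF_Task 1=4, EF_Task 2=13) = 13; EF_Task 4 = 13+3 = 16
ES_Task 5 = 24; EF_Task 5 = 24+13 = 37
ES_Task 6 = max(EF_Task 1=4, EF_Task 3=24) = 24; EF_Task 6 = 24+10 = 34
ES_Task 7 = 13; EF_Task 7 = 13+7 = 20
ES_Task 8 = max(EF_Task 1=4, EF_Task 4=16) = 16; EF_Task 8 = 16+6 = 22
ES_Task 9 = max(EF_Task 4=16, EF_Task 5=37, EF_Task 6=34, EF_Task 7=20, EF_Task 8=22) = 37; EF_Task 9 = 37+7 = 44
Expected project duration μ = 44 days. Critical path: Task 2 → Task 3 → Task 5 → Task 9.

Backward pass:
LF_Task 9 = 44; LS_Task 9 = 44−7 = 37
LF_Task 8 = LS_Task 9 = 37; LS_Task 8 = 37−6 = 31
LF_Task 7 = LS_Task 9 = 37; LS_Task 7 = 37−7 = 30
LF_Task 6 = LS_Task 9 = 37; LS_Task 6 = 37−10 = 27
LF_Task 5 = LS_Task 9 = 37; LS_Task 5 = 37−13 = 24
LF_Task 4 = min(LS_Task 8=31, LS_Task 9=37) = 31; LS_Task 4 = 31−3 = 28
LF_Task 3 = min(LS_Task 5=24, LS_Task 6=27) = 24; LS_Task 3 = 24−11 = 13
LF_Task 2 = min(LS_Task 3=13, LS_Task 4=28, LS_Task 7=30) = 13; LS_Task 2 = 13−13 = 0
LF_Task 1 = min(LS_Task 3=13, LS_Task 4=28, LS_Task 6=27, LS_Task 8=31) = 13; LS_Task 1 = 13−4 = 9
Slack_Task 4 = LS_Task 4 − ES_Task 4 = 28 − 13 = 15

15 days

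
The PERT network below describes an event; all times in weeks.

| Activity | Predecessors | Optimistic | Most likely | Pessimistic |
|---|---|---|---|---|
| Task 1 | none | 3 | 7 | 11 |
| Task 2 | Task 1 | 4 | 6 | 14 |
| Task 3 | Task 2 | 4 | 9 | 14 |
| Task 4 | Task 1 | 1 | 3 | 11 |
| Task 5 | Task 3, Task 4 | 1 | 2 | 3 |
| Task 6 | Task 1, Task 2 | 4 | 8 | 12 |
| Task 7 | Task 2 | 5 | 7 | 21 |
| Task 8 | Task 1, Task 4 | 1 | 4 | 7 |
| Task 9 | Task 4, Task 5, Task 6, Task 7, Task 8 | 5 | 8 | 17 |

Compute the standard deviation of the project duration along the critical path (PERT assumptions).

3.38 weeks

te_Task 1 = (3 + 4·7 + 11)/6 = 42/6 = 7; σ²_Task 1 = ((11−3)/6)² = 1.778
te_Task 2 = (4 + 4·6 + 14)/6 = 42/6 = 7; σ²_Task 2 = ((14−4)/6)² = 2.778
te_Task 3 = (4 + 4·9 + 14)/6 = 54/6 = 9; σ²_Task 3 = ((14−4)/6)² = 2.778
te_Task 4 = (1 + 4·3 + 11)/6 = 24/6 = 4; σ²_Task 4 = ((11−1)/6)² = 2.778
te_Task 5 = (1 + 4·2 + 3)/6 = 12/6 = 2; σ²_Task 5 = ((3−1)/6)² = 0.111
te_Task 6 = (4 + 4·8 + 12)/6 = 48/6 = 8; σ²_Task 6 = ((12−4)/6)² = 1.778
te_Task 7 = (5 + 4·7 + 21)/6 = 54/6 = 9; σ²_Task 7 = ((21−5)/6)² = 7.111
te_Task 8 = (1 + 4·4 + 7)/6 = 24/6 = 4; σ²_Task 8 = ((7−1)/6)² = 1.000
te_Task 9 = (5 + 4·8 + 17)/6 = 54/6 = 9; σ²_Task 9 = ((17−5)/6)² = 4.000

Forward pass:
ES_Task 1 = 0; EF_Task 1 = 7
ES_Task 2 = 7; EF_Task 2 = 7+7 = 14
ES_Task 3 = 14; EF_Task 3 = 14+9 = 23
ES_Task 4 = 7; EF_Task 4 = 7+4 = 11
ES_Task 5 = max(EF_Task 3=23, EF_Task 4=11) = 23; EF_Task 5 = 23+2 = 25
ES_Task 6 = max(EF_Task 1=7, EF_Task 2=14) = 14; EF_Task 6 = 14+8 = 22
ES_Task 7 = 14; EF_Task 7 = 14+9 = 23
ES_Task 8 = max(EF_Task 1=7, EF_Task 4=11) = 11; EF_Task 8 = 11+4 = 15
ES_Task 9 = max(EF_Task 4=11, EF_Task 5=25, EF_Task 6=22, EF_Task 7=23, EF_Task 8=15) = 25; EF_Task 9 = 25+9 = 34
Expected project duration μ = 34 weeks. Critical path: Task 1 → Task 2 → Task 3 → Task 5 → Task 9.

Variance along critical path = 1.778 + 2.778 + 2.778 + 0.111 + 4.000 = 11.444
σ = √11.444 = 3.383 weeks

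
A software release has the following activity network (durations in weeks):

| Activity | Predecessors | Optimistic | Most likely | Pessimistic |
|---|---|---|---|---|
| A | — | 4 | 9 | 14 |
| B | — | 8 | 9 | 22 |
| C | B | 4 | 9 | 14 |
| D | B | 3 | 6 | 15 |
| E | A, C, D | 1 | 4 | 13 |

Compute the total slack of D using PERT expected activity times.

2 weeks

te_A = (4 + 4·9 + 14)/6 = 54/6 = 9
te_B = (8 + 4·9 + 22)/6 = 66/6 = 11
te_C = (4 + 4·9 + 14)/6 = 54/6 = 9
te_D = (3 + 4·6 + 15)/6 = 42/6 = 7
te_E = (1 + 4·4 + 13)/6 = 30/6 = 5

Forward pass:
ES_A = 0; EF_A = 9
ES_B = 0; EF_B = 11
ES_C = 11; EF_C = 11+9 = 20
ES_D = 11; EF_D = 11+7 = 18
ES_E = max(EF_A=9, EF_C=20, EF_D=18) = 20; EF_E = 20+5 = 25
Expected project duration μ = 25 weeks. Critical path: B → C → E.

Backward pass:
LF_E = 25; LS_E = 25−5 = 20
LF_D = LS_E = 20; LS_D = 20−7 = 13
LF_C = LS_E = 20; LS_C = 20−9 = 11
LF_B = min(LS_C=11, LS_D=13) = 11; LS_B = 11−11 = 0
LF_A = LS_E = 20; LS_A = 20−9 = 11
Slack_D = LS_D − ES_D = 13 − 11 = 2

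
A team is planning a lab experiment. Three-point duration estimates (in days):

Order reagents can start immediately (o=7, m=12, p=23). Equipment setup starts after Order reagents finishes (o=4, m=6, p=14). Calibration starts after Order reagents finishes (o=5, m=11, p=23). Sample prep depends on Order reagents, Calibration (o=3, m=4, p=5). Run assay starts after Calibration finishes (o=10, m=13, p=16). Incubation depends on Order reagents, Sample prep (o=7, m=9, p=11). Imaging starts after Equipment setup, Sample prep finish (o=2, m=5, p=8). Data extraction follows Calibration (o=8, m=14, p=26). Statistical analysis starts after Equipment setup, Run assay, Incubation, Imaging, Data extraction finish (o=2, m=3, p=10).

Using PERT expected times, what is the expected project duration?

44 days

te_Order reagents = (7 + 4·12 + 23)/6 = 78/6 = 13
te_Equipment setup = (4 + 4·6 + 14)/6 = 42/6 = 7
te_Calibration = (5 + 4·11 + 23)/6 = 72/6 = 12
te_Sample prep = (3 + 4·4 + 5)/6 = 24/6 = 4
te_Run assay = (10 + 4·13 + 16)/6 = 78/6 = 13
te_Incubation = (7 + 4·9 + 11)/6 = 54/6 = 9
te_Imaging = (2 + 4·5 + 8)/6 = 30/6 = 5
te_Data extraction = (8 + 4·14 + 26)/6 = 90/6 = 15
te_Statistical analysis = (2 + 4·3 + 10)/6 = 24/6 = 4

Forward pass:
ES_Order reagents = 0; EF_Order reagents = 13
ES_Equipment setup = 13; EF_Equipment setup = 13+7 = 20
ES_Calibration = 13; EF_Calibration = 13+12 = 25
ES_Sample prep = max(EF_Order reagents=13, EF_Calibration=25) = 25; EF_Sample prep = 25+4 = 29
ES_Run assay = 25; EF_Run assay = 25+13 = 38
ES_Incubation = max(EF_Order reagents=13, EF_Sample prep=29) = 29; EF_Incubation = 29+9 = 38
ES_Imaging = max(EF_Equipment setup=20, EF_Sample prep=29) = 29; EF_Imaging = 29+5 = 34
ES_Data extraction = 25; EF_Data extraction = 25+15 = 40
ES_Statistical analysis = max(EF_Equipment setup=20, EF_Run assay=38, EF_Incubation=38, EF_Imaging=34, EF_Data extraction=40) = 40; EF_Statistical analysis = 40+4 = 44
Expected project duration μ = 44 days. Critical path: Order reagents → Calibration → Data extraction → Statistical analysis.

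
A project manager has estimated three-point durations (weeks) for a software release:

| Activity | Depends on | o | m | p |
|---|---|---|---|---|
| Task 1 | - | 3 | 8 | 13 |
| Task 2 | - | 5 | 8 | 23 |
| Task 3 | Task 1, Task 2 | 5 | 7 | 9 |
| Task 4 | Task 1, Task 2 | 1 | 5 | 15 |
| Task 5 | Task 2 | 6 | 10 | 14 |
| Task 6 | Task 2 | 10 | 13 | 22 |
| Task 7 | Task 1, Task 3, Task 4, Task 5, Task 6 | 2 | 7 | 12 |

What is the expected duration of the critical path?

31 weeks

te_Task 1 = (3 + 4·8 + 13)/6 = 48/6 = 8
te_Task 2 = (5 + 4·8 + 23)/6 = 60/6 = 10
te_Task 3 = (5 + 4·7 + 9)/6 = 42/6 = 7
te_Task 4 = (1 + 4·5 + 15)/6 = 36/6 = 6
te_Task 5 = (6 + 4·10 + 14)/6 = 60/6 = 10
te_Task 6 = (10 + 4·13 + 22)/6 = 84/6 = 14
te_Task 7 = (2 + 4·7 + 12)/6 = 42/6 = 7

Forward pass:
ES_Task 1 = 0; EF_Task 1 = 8
ES_Task 2 = 0; EF_Task 2 = 10
ES_Task 3 = max(EF_Task 1=8, EF_Task 2=10) = 10; EF_Task 3 = 10+7 = 17
ES_Task 4 = max(EF_Task 1=8, EF_Task 2=10) = 10; EF_Task 4 = 10+6 = 16
ES_Task 5 = 10; EF_Task 5 = 10+10 = 20
ES_Task 6 = 10; EF_Task 6 = 10+14 = 24
ES_Task 7 = max(EF_Task 1=8, EF_Task 3=17, EF_Task 4=16, EF_Task 5=20, EF_Task 6=24) = 24; EF_Task 7 = 24+7 = 31
Expected project duration μ = 31 weeks. Critical path: Task 2 → Task 6 → Task 7.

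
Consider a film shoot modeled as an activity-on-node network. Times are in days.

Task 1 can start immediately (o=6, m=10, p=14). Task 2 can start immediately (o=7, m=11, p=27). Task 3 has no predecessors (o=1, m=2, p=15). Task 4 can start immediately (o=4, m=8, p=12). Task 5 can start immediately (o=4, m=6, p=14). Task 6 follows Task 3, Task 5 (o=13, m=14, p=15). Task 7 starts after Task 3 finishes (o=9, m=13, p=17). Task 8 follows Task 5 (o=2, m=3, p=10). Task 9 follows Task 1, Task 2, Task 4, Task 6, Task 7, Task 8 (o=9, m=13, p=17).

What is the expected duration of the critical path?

te_Task 1 = (6 + 4·10 + 14)/6 = 60/6 = 10
te_Task 2 = (7 + 4·11 + 27)/6 = 78/6 = 13
te_Task 3 = (1 + 4·2 + 15)/6 = 24/6 = 4
te_Task 4 = (4 + 4·8 + 12)/6 = 48/6 = 8
te_Task 5 = (4 + 4·6 + 14)/6 = 42/6 = 7
te_Task 6 = (13 + 4·14 + 15)/6 = 84/6 = 14
te_Task 7 = (9 + 4·13 + 17)/6 = 78/6 = 13
te_Task 8 = (2 + 4·3 + 10)/6 = 24/6 = 4
te_Task 9 = (9 + 4·13 + 17)/6 = 78/6 = 13

Forward pass:
ES_Task 1 = 0; EF_Task 1 = 10
ES_Task 2 = 0; EF_Task 2 = 13
ES_Task 3 = 0; EF_Task 3 = 4
ES_Task 4 = 0; EF_Task 4 = 8
ES_Task 5 = 0; EF_Task 5 = 7
ES_Task 6 = max(EF_Task 3=4, EF_Task 5=7) = 7; EF_Task 6 = 7+14 = 21
ES_Task 7 = 4; EF_Task 7 = 4+13 = 17
ES_Task 8 = 7; EF_Task 8 = 7+4 = 11
ES_Task 9 = max(EF_Task 1=10, EF_Task 2=13, EF_Task 4=8, EF_Task 6=21, EF_Task 7=17, EF_Task 8=11) = 21; EF_Task 9 = 21+13 = 34
Expected project duration μ = 34 days. Critical path: Task 5 → Task 6 → Task 9.

34 days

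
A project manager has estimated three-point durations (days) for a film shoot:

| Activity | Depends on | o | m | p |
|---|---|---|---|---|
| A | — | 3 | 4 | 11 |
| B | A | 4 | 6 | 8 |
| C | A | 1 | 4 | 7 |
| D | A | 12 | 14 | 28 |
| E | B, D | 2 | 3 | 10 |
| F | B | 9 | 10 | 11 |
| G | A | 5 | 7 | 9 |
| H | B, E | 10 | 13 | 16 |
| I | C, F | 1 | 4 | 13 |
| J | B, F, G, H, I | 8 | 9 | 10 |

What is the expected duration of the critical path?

te_A = (3 + 4·4 + 11)/6 = 30/6 = 5
te_B = (4 + 4·6 + 8)/6 = 36/6 = 6
te_C = (1 + 4·4 + 7)/6 = 24/6 = 4
te_D = (12 + 4·14 + 28)/6 = 96/6 = 16
te_E = (2 + 4·3 + 10)/6 = 24/6 = 4
te_F = (9 + 4·10 + 11)/6 = 60/6 = 10
te_G = (5 + 4·7 + 9)/6 = 42/6 = 7
te_H = (10 + 4·13 + 16)/6 = 78/6 = 13
te_I = (1 + 4·4 + 13)/6 = 30/6 = 5
te_J = (8 + 4·9 + 10)/6 = 54/6 = 9

Forward pass:
ES_A = 0; EF_A = 5
ES_B = 5; EF_B = 5+6 = 11
ES_C = 5; EF_C = 5+4 = 9
ES_D = 5; EF_D = 5+16 = 21
ES_E = max(EF_B=11, EF_D=21) = 21; EF_E = 21+4 = 25
ES_F = 11; EF_F = 11+10 = 21
ES_G = 5; EF_G = 5+7 = 12
ES_H = max(EF_B=11, EF_E=25) = 25; EF_H = 25+13 = 38
ES_I = max(EF_C=9, EF_F=21) = 21; EF_I = 21+5 = 26
ES_J = max(EF_B=11, EF_F=21, EF_G=12, EF_H=38, EF_I=26) = 38; EF_J = 38+9 = 47
Expected project duration μ = 47 days. Critical path: A → D → E → H → J.

47 days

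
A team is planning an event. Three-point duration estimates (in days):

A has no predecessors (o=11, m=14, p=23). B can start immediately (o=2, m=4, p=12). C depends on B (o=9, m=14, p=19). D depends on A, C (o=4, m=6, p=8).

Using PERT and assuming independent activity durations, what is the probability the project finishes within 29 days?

0.949

te_A = (11 + 4·14 + 23)/6 = 90/6 = 15; σ²_A = ((23−11)/6)² = 4.000
te_B = (2 + 4·4 + 12)/6 = 30/6 = 5; σ²_B = ((12−2)/6)² = 2.778
te_C = (9 + 4·14 + 19)/6 = 84/6 = 14; σ²_C = ((19−9)/6)² = 2.778
te_D = (4 + 4·6 + 8)/6 = 36/6 = 6; σ²_D = ((8−4)/6)² = 0.444

Forward pass:
ES_A = 0; EF_A = 15
ES_B = 0; EF_B = 5
ES_C = 5; EF_C = 5+14 = 19
ES_D = max(EF_A=15, EF_C=19) = 19; EF_D = 19+6 = 25
Expected project duration μ = 25 days. Critical path: B → C → D.

Variance along critical path = 2.778 + 2.778 + 0.444 = 6.000; σ = √6.000 = 2.449 days.
Z = (29 − 25) / 2.449 = 1.633
P(T ≤ 29) = Φ(1.633) ≈ 0.949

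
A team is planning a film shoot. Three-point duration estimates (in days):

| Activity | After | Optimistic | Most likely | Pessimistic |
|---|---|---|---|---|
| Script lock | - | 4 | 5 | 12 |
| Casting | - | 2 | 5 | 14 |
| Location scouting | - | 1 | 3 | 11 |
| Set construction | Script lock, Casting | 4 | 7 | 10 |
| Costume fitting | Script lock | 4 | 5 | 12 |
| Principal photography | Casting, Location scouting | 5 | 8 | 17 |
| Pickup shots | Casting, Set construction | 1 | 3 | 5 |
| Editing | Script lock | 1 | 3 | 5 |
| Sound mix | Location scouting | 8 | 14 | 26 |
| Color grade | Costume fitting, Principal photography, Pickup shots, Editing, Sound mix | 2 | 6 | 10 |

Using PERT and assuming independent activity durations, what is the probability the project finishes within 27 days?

te_Script lock = (4 + 4·5 + 12)/6 = 36/6 = 6; σ²_Script lock = ((12−4)/6)² = 1.778
te_Casting = (2 + 4·5 + 14)/6 = 36/6 = 6; σ²_Casting = ((14−2)/6)² = 4.000
te_Location scouting = (1 + 4·3 + 11)/6 = 24/6 = 4; σ²_Location scouting = ((11−1)/6)² = 2.778
te_Set construction = (4 + 4·7 + 10)/6 = 42/6 = 7; σ²_Set construction = ((10−4)/6)² = 1.000
te_Costume fitting = (4 + 4·5 + 12)/6 = 36/6 = 6; σ²_Costume fitting = ((12−4)/6)² = 1.778
te_Principal photography = (5 + 4·8 + 17)/6 = 54/6 = 9; σ²_Principal photography = ((17−5)/6)² = 4.000
te_Pickup shots = (1 + 4·3 + 5)/6 = 18/6 = 3; σ²_Pickup shots = ((5−1)/6)² = 0.444
te_Editing = (1 + 4·3 + 5)/6 = 18/6 = 3; σ²_Editing = ((5−1)/6)² = 0.444
te_Sound mix = (8 + 4·14 + 26)/6 = 90/6 = 15; σ²_Sound mix = ((26−8)/6)² = 9.000
te_Color grade = (2 + 4·6 + 10)/6 = 36/6 = 6; σ²_Color grade = ((10−2)/6)² = 1.778

Forward pass:
ES_Script lock = 0; EF_Script lock = 6
ES_Casting = 0; EF_Casting = 6
ES_Location scouting = 0; EF_Location scouting = 4
ES_Set construction = max(EF_Script lock=6, EF_Casting=6) = 6; EF_Set construction = 6+7 = 13
ES_Costume fitting = 6; EF_Costume fitting = 6+6 = 12
ES_Principal photography = max(EF_Casting=6, EF_Location scouting=4) = 6; EF_Principal photography = 6+9 = 15
ES_Pickup shots = max(EF_Casting=6, EF_Set construction=13) = 13; EF_Pickup shots = 13+3 = 16
ES_Editing = 6; EF_Editing = 6+3 = 9
ES_Sound mix = 4; EF_Sound mix = 4+15 = 19
ES_Color grade = max(EF_Costume fitting=12, EF_Principal photography=15, EF_Pickup shots=16, EF_Editing=9, EF_Sound mix=19) = 19; EF_Color grade = 19+6 = 25
Expected project duration μ = 25 days. Critical path: Location scouting → Sound mix → Color grade.

Variance along critical path = 2.778 + 9.000 + 1.778 = 13.556; σ = √13.556 = 3.682 days.
Z = (27 − 25) / 3.682 = 0.543
P(T ≤ 27) = Φ(0.543) ≈ 0.707

0.707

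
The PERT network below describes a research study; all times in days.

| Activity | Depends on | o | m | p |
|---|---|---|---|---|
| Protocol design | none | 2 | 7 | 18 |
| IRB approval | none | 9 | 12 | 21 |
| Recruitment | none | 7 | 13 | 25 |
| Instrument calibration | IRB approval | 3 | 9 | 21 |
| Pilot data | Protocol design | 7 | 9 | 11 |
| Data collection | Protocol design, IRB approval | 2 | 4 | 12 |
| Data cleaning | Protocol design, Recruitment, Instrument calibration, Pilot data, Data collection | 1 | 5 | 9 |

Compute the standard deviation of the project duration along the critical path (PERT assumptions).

3.84 days

te_Protocol design = (2 + 4·7 + 18)/6 = 48/6 = 8; σ²_Protocol design = ((18−2)/6)² = 7.111
te_IRB approval = (9 + 4·12 + 21)/6 = 78/6 = 13; σ²_IRB approval = ((21−9)/6)² = 4.000
te_Recruitment = (7 + 4·13 + 25)/6 = 84/6 = 14; σ²_Recruitment = ((25−7)/6)² = 9.000
te_Instrument calibration = (3 + 4·9 + 21)/6 = 60/6 = 10; σ²_Instrument calibration = ((21−3)/6)² = 9.000
te_Pilot data = (7 + 4·9 + 11)/6 = 54/6 = 9; σ²_Pilot data = ((11−7)/6)² = 0.444
te_Data collection = (2 + 4·4 + 12)/6 = 30/6 = 5; σ²_Data collection = ((12−2)/6)² = 2.778
te_Data cleaning = (1 + 4·5 + 9)/6 = 30/6 = 5; σ²_Data cleaning = ((9−1)/6)² = 1.778

Forward pass:
ES_Protocol design = 0; EF_Protocol design = 8
ES_IRB approval = 0; EF_IRB approval = 13
ES_Recruitment = 0; EF_Recruitment = 14
ES_Instrument calibration = 13; EF_Instrument calibration = 13+10 = 23
ES_Pilot data = 8; EF_Pilot data = 8+9 = 17
ES_Data collection = max(EF_Protocol design=8, EF_IRB approval=13) = 13; EF_Data collection = 13+5 = 18
ES_Data cleaning = max(EF_Protocol design=8, EF_Recruitment=14, EF_Instrument calibration=23, EF_Pilot data=17, EF_Data collection=18) = 23; EF_Data cleaning = 23+5 = 28
Expected project duration μ = 28 days. Critical path: IRB approval → Instrument calibration → Data cleaning.

Variance along critical path = 4.000 + 9.000 + 1.778 = 14.778
σ = √14.778 = 3.844 days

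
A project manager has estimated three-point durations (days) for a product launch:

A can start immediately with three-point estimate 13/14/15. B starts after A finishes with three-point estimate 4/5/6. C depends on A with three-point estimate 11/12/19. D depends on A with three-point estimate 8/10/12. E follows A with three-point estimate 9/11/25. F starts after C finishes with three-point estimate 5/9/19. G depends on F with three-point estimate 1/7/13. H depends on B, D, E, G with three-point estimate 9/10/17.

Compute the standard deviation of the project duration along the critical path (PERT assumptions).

3.62 days

te_A = (13 + 4·14 + 15)/6 = 84/6 = 14; σ²_A = ((15−13)/6)² = 0.111
te_B = (4 + 4·5 + 6)/6 = 30/6 = 5; σ²_B = ((6−4)/6)² = 0.111
te_C = (11 + 4·12 + 19)/6 = 78/6 = 13; σ²_C = ((19−11)/6)² = 1.778
te_D = (8 + 4·10 + 12)/6 = 60/6 = 10; σ²_D = ((12−8)/6)² = 0.444
te_E = (9 + 4·11 + 25)/6 = 78/6 = 13; σ²_E = ((25−9)/6)² = 7.111
te_F = (5 + 4·9 + 19)/6 = 60/6 = 10; σ²_F = ((19−5)/6)² = 5.444
te_G = (1 + 4·7 + 13)/6 = 42/6 = 7; σ²_G = ((13−1)/6)² = 4.000
te_H = (9 + 4·10 + 17)/6 = 66/6 = 11; σ²_H = ((17−9)/6)² = 1.778

Forward pass:
ES_A = 0; EF_A = 14
ES_B = 14; EF_B = 14+5 = 19
ES_C = 14; EF_C = 14+13 = 27
ES_D = 14; EF_D = 14+10 = 24
ES_E = 14; EF_E = 14+13 = 27
ES_F = 27; EF_F = 27+10 = 37
ES_G = 37; EF_G = 37+7 = 44
ES_H = max(EF_B=19, EF_D=24, EF_E=27, EF_G=44) = 44; EF_H = 44+11 = 55
Expected project duration μ = 55 days. Critical path: A → C → F → G → H.

Variance along critical path = 0.111 + 1.778 + 5.444 + 4.000 + 1.778 = 13.111
σ = √13.111 = 3.621 days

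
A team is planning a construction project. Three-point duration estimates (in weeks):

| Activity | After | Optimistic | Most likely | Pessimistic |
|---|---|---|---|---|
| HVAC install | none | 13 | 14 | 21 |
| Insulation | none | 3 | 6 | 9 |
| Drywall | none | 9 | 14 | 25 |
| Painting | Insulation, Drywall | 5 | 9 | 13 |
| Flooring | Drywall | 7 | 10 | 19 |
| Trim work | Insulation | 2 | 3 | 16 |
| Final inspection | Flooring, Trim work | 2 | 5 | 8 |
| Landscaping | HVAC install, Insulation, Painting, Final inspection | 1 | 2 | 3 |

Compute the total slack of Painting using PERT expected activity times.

7 weeks

te_HVAC install = (13 + 4·14 + 21)/6 = 90/6 = 15
te_Insulation = (3 + 4·6 + 9)/6 = 36/6 = 6
te_Drywall = (9 + 4·14 + 25)/6 = 90/6 = 15
te_Painting = (5 + 4·9 + 13)/6 = 54/6 = 9
te_Flooring = (7 + 4·10 + 19)/6 = 66/6 = 11
te_Trim work = (2 + 4·3 + 16)/6 = 30/6 = 5
te_Final inspection = (2 + 4·5 + 8)/6 = 30/6 = 5
te_Landscaping = (1 + 4·2 + 3)/6 = 12/6 = 2

Forward pass:
ES_HVAC install = 0; EF_HVAC install = 15
ES_Insulation = 0; EF_Insulation = 6
ES_Drywall = 0; EF_Drywall = 15
ES_Painting = max(EF_Insulation=6, EF_Drywall=15) = 15; EF_Painting = 15+9 = 24
ES_Flooring = 15; EF_Flooring = 15+11 = 26
ES_Trim work = 6; EF_Trim work = 6+5 = 11
ES_Final inspection = max(EF_Flooring=26, EF_Trim work=11) = 26; EF_Final inspection = 26+5 = 31
ES_Landscaping = max(EF_HVAC install=15, EF_Insulation=6, EF_Painting=24, EF_Final inspection=31) = 31; EF_Landscaping = 31+2 = 33
Expected project duration μ = 33 weeks. Critical path: Drywall → Flooring → Final inspection → Landscaping.

Backward pass:
LF_Landscaping = 33; LS_Landscaping = 33−2 = 31
LF_Final inspection = LS_Landscaping = 31; LS_Final inspection = 31−5 = 26
LF_Trim work = LS_Final inspection = 26; LS_Trim work = 26−5 = 21
LF_Flooring = LS_Final inspection = 26; LS_Flooring = 26−11 = 15
LF_Painting = LS_Landscaping = 31; LS_Painting = 31−9 = 22
LF_Drywall = min(LS_Painting=22, LS_Flooring=15) = 15; LS_Drywall = 15−15 = 0
LF_Insulation = min(LS_Painting=22, LS_Trim work=21, LS_Landscaping=31) = 21; LS_Insulation = 21−6 = 15
LF_HVAC install = LS_Landscaping = 31; LS_HVAC install = 31−15 = 16
Slack_Painting = LS_Painting − ES_Painting = 22 − 15 = 7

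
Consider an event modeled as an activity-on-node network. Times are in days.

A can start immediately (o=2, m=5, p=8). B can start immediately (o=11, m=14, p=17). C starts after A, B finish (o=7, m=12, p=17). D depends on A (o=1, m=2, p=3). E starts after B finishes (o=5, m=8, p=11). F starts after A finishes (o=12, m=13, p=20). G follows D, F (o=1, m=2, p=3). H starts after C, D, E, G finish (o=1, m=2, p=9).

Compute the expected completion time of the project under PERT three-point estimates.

29 days

te_A = (2 + 4·5 + 8)/6 = 30/6 = 5
te_B = (11 + 4·14 + 17)/6 = 84/6 = 14
te_C = (7 + 4·12 + 17)/6 = 72/6 = 12
te_D = (1 + 4·2 + 3)/6 = 12/6 = 2
te_E = (5 + 4·8 + 11)/6 = 48/6 = 8
te_F = (12 + 4·13 + 20)/6 = 84/6 = 14
te_G = (1 + 4·2 + 3)/6 = 12/6 = 2
te_H = (1 + 4·2 + 9)/6 = 18/6 = 3

Forward pass:
ES_A = 0; EF_A = 5
ES_B = 0; EF_B = 14
ES_C = max(EF_A=5, EF_B=14) = 14; EF_C = 14+12 = 26
ES_D = 5; EF_D = 5+2 = 7
ES_E = 14; EF_E = 14+8 = 22
ES_F = 5; EF_F = 5+14 = 19
ES_G = max(EF_D=7, EF_F=19) = 19; EF_G = 19+2 = 21
ES_H = max(EF_C=26, EF_D=7, EF_E=22, EF_G=21) = 26; EF_H = 26+3 = 29
Expected project duration μ = 29 days. Critical path: B → C → H.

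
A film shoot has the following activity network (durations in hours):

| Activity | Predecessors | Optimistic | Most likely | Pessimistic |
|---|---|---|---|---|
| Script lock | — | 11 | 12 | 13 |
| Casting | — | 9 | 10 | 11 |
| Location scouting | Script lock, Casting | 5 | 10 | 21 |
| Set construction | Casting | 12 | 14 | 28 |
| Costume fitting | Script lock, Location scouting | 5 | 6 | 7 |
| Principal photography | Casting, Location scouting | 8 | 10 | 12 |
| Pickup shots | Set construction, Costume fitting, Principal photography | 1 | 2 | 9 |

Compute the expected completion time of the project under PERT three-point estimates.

te_Script lock = (11 + 4·12 + 13)/6 = 72/6 = 12
te_Casting = (9 + 4·10 + 11)/6 = 60/6 = 10
te_Location scouting = (5 + 4·10 + 21)/6 = 66/6 = 11
te_Set construction = (12 + 4·14 + 28)/6 = 96/6 = 16
te_Costume fitting = (5 + 4·6 + 7)/6 = 36/6 = 6
te_Principal photography = (8 + 4·10 + 12)/6 = 60/6 = 10
te_Pickup shots = (1 + 4·2 + 9)/6 = 18/6 = 3

Forward pass:
ES_Script lock = 0; EF_Script lock = 12
ES_Casting = 0; EF_Casting = 10
ES_Location scouting = max(EF_Script lock=12, EF_Casting=10) = 12; EF_Location scouting = 12+11 = 23
ES_Set construction = 10; EF_Set construction = 10+16 = 26
ES_Costume fitting = max(EF_Script lock=12, EF_Location scouting=23) = 23; EF_Costume fitting = 23+6 = 29
ES_Principal photography = max(EF_Casting=10, EF_Location scouting=23) = 23; EF_Principal photography = 23+10 = 33
ES_Pickup shots = max(EF_Set construction=26, EF_Costume fitting=29, EF_Principal photography=33) = 33; EF_Pickup shots = 33+3 = 36
Expected project duration μ = 36 hours. Critical path: Script lock → Location scouting → Principal photography → Pickup shots.

36 hours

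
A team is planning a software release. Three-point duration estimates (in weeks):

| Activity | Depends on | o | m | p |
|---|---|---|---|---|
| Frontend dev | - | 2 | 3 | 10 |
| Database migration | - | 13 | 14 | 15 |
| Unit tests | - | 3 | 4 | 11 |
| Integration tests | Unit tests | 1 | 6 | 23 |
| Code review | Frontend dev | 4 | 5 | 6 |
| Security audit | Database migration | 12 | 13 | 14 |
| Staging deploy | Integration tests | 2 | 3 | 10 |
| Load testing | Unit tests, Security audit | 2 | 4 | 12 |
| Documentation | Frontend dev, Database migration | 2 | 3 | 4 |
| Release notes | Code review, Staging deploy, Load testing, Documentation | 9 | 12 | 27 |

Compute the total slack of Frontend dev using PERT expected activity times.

te_Frontend dev = (2 + 4·3 + 10)/6 = 24/6 = 4
te_Database migration = (13 + 4·14 + 15)/6 = 84/6 = 14
te_Unit tests = (3 + 4·4 + 11)/6 = 30/6 = 5
te_Integration tests = (1 + 4·6 + 23)/6 = 48/6 = 8
te_Code review = (4 + 4·5 + 6)/6 = 30/6 = 5
te_Security audit = (12 + 4·13 + 14)/6 = 78/6 = 13
te_Staging deploy = (2 + 4·3 + 10)/6 = 24/6 = 4
te_Load testing = (2 + 4·4 + 12)/6 = 30/6 = 5
te_Documentation = (2 + 4·3 + 4)/6 = 18/6 = 3
te_Release notes = (9 + 4·12 + 27)/6 = 84/6 = 14

Forward pass:
ES_Frontend dev = 0; EF_Frontend dev = 4
ES_Database migration = 0; EF_Database migration = 14
ES_Unit tests = 0; EF_Unit tests = 5
ES_Integration tests = 5; EF_Integration tests = 5+8 = 13
ES_Code review = 4; EF_Code review = 4+5 = 9
ES_Security audit = 14; EF_Security audit = 14+13 = 27
ES_Staging deploy = 13; EF_Staging deploy = 13+4 = 17
ES_Load testing = max(EF_Unit tests=5, EF_Security audit=27) = 27; EF_Load testing = 27+5 = 32
ES_Documentation = max(EF_Frontend dev=4, EF_Database migration=14) = 14; EF_Documentation = 14+3 = 17
ES_Release notes = max(EF_Code review=9, EF_Staging deploy=17, EF_Load testing=32, EF_Documentation=17) = 32; EF_Release notes = 32+14 = 46
Expected project duration μ = 46 weeks. Critical path: Database migration → Security audit → Load testing → Release notes.

Backward pass:
LF_Release notes = 46; LS_Release notes = 46−14 = 32
LF_Documentation = LS_Release notes = 32; LS_Documentation = 32−3 = 29
LF_Load testing = LS_Release notes = 32; LS_Load testing = 32−5 = 27
LF_Staging deploy = LS_Release notes = 32; LS_Staging deploy = 32−4 = 28
LF_Security audit = LS_Load testing = 27; LS_Security audit = 27−13 = 14
LF_Code review = LS_Release notes = 32; LS_Code review = 32−5 = 27
LF_Integration tests = LS_Staging deploy = 28; LS_Integration tests = 28−8 = 20
LF_Unit tests = min(LS_Integration tests=20, LS_Load testing=27) = 20; LS_Unit tests = 20−5 = 15
LF_Database migration = min(LS_Security audit=14, LS_Documentation=29) = 14; LS_Database migration = 14−14 = 0
LF_Frontend dev = min(LS_Code review=27, LS_Documentation=29) = 27; LS_Frontend dev = 27−4 = 23
Slack_Frontend dev = LS_Frontend dev − ES_Frontend dev = 23 − 0 = 23

23 weeks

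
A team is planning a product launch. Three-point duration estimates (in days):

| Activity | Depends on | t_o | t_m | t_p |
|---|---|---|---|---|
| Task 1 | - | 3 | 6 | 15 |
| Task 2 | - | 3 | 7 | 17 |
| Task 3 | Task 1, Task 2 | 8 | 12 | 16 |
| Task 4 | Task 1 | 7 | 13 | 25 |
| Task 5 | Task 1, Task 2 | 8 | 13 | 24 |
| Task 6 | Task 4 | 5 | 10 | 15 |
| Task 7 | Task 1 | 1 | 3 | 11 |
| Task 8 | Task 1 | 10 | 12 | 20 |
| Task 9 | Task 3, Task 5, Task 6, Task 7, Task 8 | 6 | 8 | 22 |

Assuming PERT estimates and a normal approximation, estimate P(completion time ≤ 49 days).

0.953

te_Task 1 = (3 + 4·6 + 15)/6 = 42/6 = 7; σ²_Task 1 = ((15−3)/6)² = 4.000
te_Task 2 = (3 + 4·7 + 17)/6 = 48/6 = 8; σ²_Task 2 = ((17−3)/6)² = 5.444
te_Task 3 = (8 + 4·12 + 16)/6 = 72/6 = 12; σ²_Task 3 = ((16−8)/6)² = 1.778
te_Task 4 = (7 + 4·13 + 25)/6 = 84/6 = 14; σ²_Task 4 = ((25−7)/6)² = 9.000
te_Task 5 = (8 + 4·13 + 24)/6 = 84/6 = 14; σ²_Task 5 = ((24−8)/6)² = 7.111
te_Task 6 = (5 + 4·10 + 15)/6 = 60/6 = 10; σ²_Task 6 = ((15−5)/6)² = 2.778
te_Task 7 = (1 + 4·3 + 11)/6 = 24/6 = 4; σ²_Task 7 = ((11−1)/6)² = 2.778
te_Task 8 = (10 + 4·12 + 20)/6 = 78/6 = 13; σ²_Task 8 = ((20−10)/6)² = 2.778
te_Task 9 = (6 + 4·8 + 22)/6 = 60/6 = 10; σ²_Task 9 = ((22−6)/6)² = 7.111

Forward pass:
ES_Task 1 = 0; EF_Task 1 = 7
ES_Task 2 = 0; EF_Task 2 = 8
ES_Task 3 = max(EF_Task 1=7, EF_Task 2=8) = 8; EF_Task 3 = 8+12 = 20
ES_Task 4 = 7; EF_Task 4 = 7+14 = 21
ES_Task 5 = max(EF_Task 1=7, EF_Task 2=8) = 8; EF_Task 5 = 8+14 = 22
ES_Task 6 = 21; EF_Task 6 = 21+10 = 31
ES_Task 7 = 7; EF_Task 7 = 7+4 = 11
ES_Task 8 = 7; EF_Task 8 = 7+13 = 20
ES_Task 9 = max(EF_Task 3=20, EF_Task 5=22, EF_Task 6=31, EF_Task 7=11, EF_Task 8=20) = 31; EF_Task 9 = 31+10 = 41
Expected project duration μ = 41 days. Critical path: Task 1 → Task 4 → Task 6 → Task 9.

Variance along critical path = 4.000 + 9.000 + 2.778 + 7.111 = 22.889; σ = √22.889 = 4.784 days.
Z = (49 − 41) / 4.784 = 1.672
P(T ≤ 49) = Φ(1.672) ≈ 0.953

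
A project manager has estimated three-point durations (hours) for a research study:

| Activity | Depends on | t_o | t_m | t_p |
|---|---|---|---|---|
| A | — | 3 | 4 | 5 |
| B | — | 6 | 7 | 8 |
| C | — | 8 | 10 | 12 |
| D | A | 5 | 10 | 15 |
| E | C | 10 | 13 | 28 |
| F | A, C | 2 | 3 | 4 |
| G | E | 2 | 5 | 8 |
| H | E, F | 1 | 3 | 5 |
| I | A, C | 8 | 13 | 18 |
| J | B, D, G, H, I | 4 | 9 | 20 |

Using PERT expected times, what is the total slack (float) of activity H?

2 hours

te_A = (3 + 4·4 + 5)/6 = 24/6 = 4
te_B = (6 + 4·7 + 8)/6 = 42/6 = 7
te_C = (8 + 4·10 + 12)/6 = 60/6 = 10
te_D = (5 + 4·10 + 15)/6 = 60/6 = 10
te_E = (10 + 4·13 + 28)/6 = 90/6 = 15
te_F = (2 + 4·3 + 4)/6 = 18/6 = 3
te_G = (2 + 4·5 + 8)/6 = 30/6 = 5
te_H = (1 + 4·3 + 5)/6 = 18/6 = 3
te_I = (8 + 4·13 + 18)/6 = 78/6 = 13
te_J = (4 + 4·9 + 20)/6 = 60/6 = 10

Forward pass:
ES_A = 0; EF_A = 4
ES_B = 0; EF_B = 7
ES_C = 0; EF_C = 10
ES_D = 4; EF_D = 4+10 = 14
ES_E = 10; EF_E = 10+15 = 25
ES_F = max(EF_A=4, EF_C=10) = 10; EF_F = 10+3 = 13
ES_G = 25; EF_G = 25+5 = 30
ES_H = max(EF_E=25, EF_F=13) = 25; EF_H = 25+3 = 28
ES_I = max(EF_A=4, EF_C=10) = 10; EF_I = 10+13 = 23
ES_J = max(EF_B=7, EF_D=14, EF_G=30, EF_H=28, EF_I=23) = 30; EF_J = 30+10 = 40
Expected project duration μ = 40 hours. Critical path: C → E → G → J.

Backward pass:
LF_J = 40; LS_J = 40−10 = 30
LF_I = LS_J = 30; LS_I = 30−13 = 17
LF_H = LS_J = 30; LS_H = 30−3 = 27
LF_G = LS_J = 30; LS_G = 30−5 = 25
LF_F = LS_H = 27; LS_F = 27−3 = 24
LF_E = min(LS_G=25, LS_H=27) = 25; LS_E = 25−15 = 10
LF_D = LS_J = 30; LS_D = 30−10 = 20
LF_C = min(LS_E=10, LS_F=24, LS_I=17) = 10; LS_C = 10−10 = 0
LF_B = LS_J = 30; LS_B = 30−7 = 23
LF_A = min(LS_D=20, LS_F=24, LS_I=17) = 17; LS_A = 17−4 = 13
Slack_H = LS_H − ES_H = 27 − 25 = 2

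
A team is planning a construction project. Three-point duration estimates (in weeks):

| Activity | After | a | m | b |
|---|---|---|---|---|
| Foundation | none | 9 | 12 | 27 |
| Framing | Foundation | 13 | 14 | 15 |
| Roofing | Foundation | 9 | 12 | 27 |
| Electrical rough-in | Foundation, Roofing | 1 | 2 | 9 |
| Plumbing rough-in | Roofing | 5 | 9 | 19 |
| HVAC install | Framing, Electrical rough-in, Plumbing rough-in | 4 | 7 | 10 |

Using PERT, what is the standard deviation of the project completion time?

4.94 weeks

te_Foundation = (9 + 4·12 + 27)/6 = 84/6 = 14; σ²_Foundation = ((27−9)/6)² = 9.000
te_Framing = (13 + 4·14 + 15)/6 = 84/6 = 14; σ²_Framing = ((15−13)/6)² = 0.111
te_Roofing = (9 + 4·12 + 27)/6 = 84/6 = 14; σ²_Roofing = ((27−9)/6)² = 9.000
te_Electrical rough-in = (1 + 4·2 + 9)/6 = 18/6 = 3; σ²_Electrical rough-in = ((9−1)/6)² = 1.778
te_Plumbing rough-in = (5 + 4·9 + 19)/6 = 60/6 = 10; σ²_Plumbing rough-in = ((19−5)/6)² = 5.444
te_HVAC install = (4 + 4·7 + 10)/6 = 42/6 = 7; σ²_HVAC install = ((10−4)/6)² = 1.000

Forward pass:
ES_Foundation = 0; EF_Foundation = 14
ES_Framing = 14; EF_Framing = 14+14 = 28
ES_Roofing = 14; EF_Roofing = 14+14 = 28
ES_Electrical rough-in = max(EF_Foundation=14, EF_Roofing=28) = 28; EF_Electrical rough-in = 28+3 = 31
ES_Plumbing rough-in = 28; EF_Plumbing rough-in = 28+10 = 38
ES_HVAC install = max(EF_Framing=28, EF_Electrical rough-in=31, EF_Plumbing rough-in=38) = 38; EF_HVAC install = 38+7 = 45
Expected project duration μ = 45 weeks. Critical path: Foundation → Roofing → Plumbing rough-in → HVAC install.

Variance along critical path = 9.000 + 9.000 + 5.444 + 1.000 = 24.444
σ = √24.444 = 4.944 weeks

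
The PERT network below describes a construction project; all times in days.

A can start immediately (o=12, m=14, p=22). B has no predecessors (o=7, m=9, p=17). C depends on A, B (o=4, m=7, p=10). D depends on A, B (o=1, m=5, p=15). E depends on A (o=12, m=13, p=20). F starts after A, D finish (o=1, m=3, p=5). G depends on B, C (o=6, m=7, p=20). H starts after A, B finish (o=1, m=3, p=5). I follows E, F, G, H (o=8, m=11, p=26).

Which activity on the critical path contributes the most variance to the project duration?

te_A = (12 + 4·14 + 22)/6 = 90/6 = 15; σ²_A = ((22−12)/6)² = 2.778
te_B = (7 + 4·9 + 17)/6 = 60/6 = 10; σ²_B = ((17−7)/6)² = 2.778
te_C = (4 + 4·7 + 10)/6 = 42/6 = 7; σ²_C = ((10−4)/6)² = 1.000
te_D = (1 + 4·5 + 15)/6 = 36/6 = 6; σ²_D = ((15−1)/6)² = 5.444
te_E = (12 + 4·13 + 20)/6 = 84/6 = 14; σ²_E = ((20−12)/6)² = 1.778
te_F = (1 + 4·3 + 5)/6 = 18/6 = 3; σ²_F = ((5−1)/6)² = 0.444
te_G = (6 + 4·7 + 20)/6 = 54/6 = 9; σ²_G = ((20−6)/6)² = 5.444
te_H = (1 + 4·3 + 5)/6 = 18/6 = 3; σ²_H = ((5−1)/6)² = 0.444
te_I = (8 + 4·11 + 26)/6 = 78/6 = 13; σ²_I = ((26−8)/6)² = 9.000

Forward pass:
ES_A = 0; EF_A = 15
ES_B = 0; EF_B = 10
ES_C = max(EF_A=15, EF_B=10) = 15; EF_C = 15+7 = 22
ES_D = max(EF_A=15, EF_B=10) = 15; EF_D = 15+6 = 21
ES_E = 15; EF_E = 15+14 = 29
ES_F = max(EF_A=15, EF_D=21) = 21; EF_F = 21+3 = 24
ES_G = max(EF_B=10, EF_C=22) = 22; EF_G = 22+9 = 31
ES_H = max(EF_A=15, EF_B=10) = 15; EF_H = 15+3 = 18
ES_I = max(EF_E=29, EF_F=24, EF_G=31, EF_H=18) = 31; EF_I = 31+13 = 44
Expected project duration μ = 44 days. Critical path: A → C → G → I.

Variances on critical path: σ²_A=2.778, σ²_C=1.000, σ²_G=5.444, σ²_I=9.000.
Largest is σ²_I = 9.000.

I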